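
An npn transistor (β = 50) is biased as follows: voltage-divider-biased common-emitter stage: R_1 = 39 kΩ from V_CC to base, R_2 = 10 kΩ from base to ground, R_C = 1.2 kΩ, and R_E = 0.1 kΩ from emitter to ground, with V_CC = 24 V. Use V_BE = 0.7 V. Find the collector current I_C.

I_C ≈ 16 mA

Thevenize the base divider: V_Th = V_CC·R_2/(R_1+R_2) = 24×10/49 = 4.9 V, R_Th = R_1‖R_2 = 7.96 kΩ.
Base-emitter loop: V_Th = I_B·R_Th + V_BE + (β+1)I_B·R_E, so I_B = (4.9 − 0.7) / (7.96 + 51×0.1) = 0.321 mA.
I_C = β·I_B = 50×0.321 = 16.1 mA, and I_E = (β+1)I_B = 16.4 mA.
V_CE = V_CC − I_C·R_C − I_E·R_E = 24 − 16.1×1.2 − 16.4×0.1 = 3.07 V.
V_CE = 3.07 V > 0.2 V confirms active-region operation.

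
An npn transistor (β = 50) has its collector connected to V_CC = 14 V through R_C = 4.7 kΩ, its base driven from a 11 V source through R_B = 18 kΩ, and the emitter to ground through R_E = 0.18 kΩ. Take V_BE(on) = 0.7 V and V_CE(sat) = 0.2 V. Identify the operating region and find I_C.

Assume active: I_B = (11 − 0.7)/(18 + 51×0.18) = 0.379 mA, I_C = β·I_B = 18.9 mA.
Then V_CE = 14 − 18.9×4.7 − 19.3×0.18 = -78.5 V < 0.2 V — the active assumption fails.
Re-solve with V_CE = 0.2 V. KCL at the emitter: V_E/R_E = (V_BB−0.7−V_E)/R_B + (V_CC−0.2−V_E)/R_C, giving V_E = 0.602 V.
I_C = (V_CC − 0.2 − V_E)/R_C = (13.8 − 0.602)/4.7 = 2.81 mA.
Check: I_B = (10.3 − 0.602)/18 = 0.539 mA, and β·I_B = 26.9 mA > I_C, confirming saturation.

saturation; I_C ≈ 2.8 mA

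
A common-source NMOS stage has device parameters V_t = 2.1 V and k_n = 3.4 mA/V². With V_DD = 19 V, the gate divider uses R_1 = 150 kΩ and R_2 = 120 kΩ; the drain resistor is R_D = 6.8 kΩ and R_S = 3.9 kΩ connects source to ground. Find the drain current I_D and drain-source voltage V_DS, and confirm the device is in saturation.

I_D ≈ 1.4 mA, V_DS ≈ 4.1 V

V_G = V_DD·R_2/(R_1+R_2) = 19×120/270 = 8.44 V.
Assume saturation: I_D = (k_n/2)(V_GS − V_t)² with V_GS = V_G − I_D·R_S = 8.44 − 3.9·I_D.
Substituting gives 25.9·I_D² − 85.1·I_D + 68.4 = 0, with roots I_D = 1.39 or 1.9 mA.
The root I_D = 1.9 mA gives V_GS = 1.04 V ≤ V_t, so take I_D = 1.39 mA.
Then V_GS = 3.01 V and V_DS = V_DD − I_D(R_D+R_S) = 19 − 1.39×10.7 = 4.08 V.
Saturation requires V_DS ≥ V_GS − V_t = 0.906 V; 4.08 ≥ 0.906 ✓.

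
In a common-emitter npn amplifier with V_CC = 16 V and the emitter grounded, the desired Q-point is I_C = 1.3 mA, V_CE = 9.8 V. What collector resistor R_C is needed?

Collector loop: V_CC = I_C·R_C + V_CE.
R_C = (V_CC − V_CE)/I_C = (16 − 9.8)/1.3 = 4.77 kΩ.

R_C ≈ 4.8 kΩ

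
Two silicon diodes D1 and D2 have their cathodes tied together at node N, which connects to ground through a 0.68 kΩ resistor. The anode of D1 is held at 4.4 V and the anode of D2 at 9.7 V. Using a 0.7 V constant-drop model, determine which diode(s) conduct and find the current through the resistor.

Only D2 conducts; I_R ≈ 13 mA

Assume both conduct. Then node N would need to be at both 4.4−0.7 = 3.7 V and 9.7−0.7 = 9 V, which is impossible.
Assume only D2 conducts: V_N = 9.7 − 0.7 = 9 V, so I_R = 9/0.68 = 13.2 mA.
Check D1: its anode-to-cathode voltage is 4.4 − 9 = -4.6 V < 0.7 V, so it is off. The assumption is consistent.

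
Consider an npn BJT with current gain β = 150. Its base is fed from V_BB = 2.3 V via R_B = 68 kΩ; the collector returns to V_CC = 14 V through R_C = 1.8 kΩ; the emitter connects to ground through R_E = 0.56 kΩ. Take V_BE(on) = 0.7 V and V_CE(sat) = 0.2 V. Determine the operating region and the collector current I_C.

Assume active. Base-emitter loop: I_B = (V_BB − V_BE)/(R_B + (β+1)R_E) = (2.3 − 0.7)/(68 + 151×0.56) = 0.0105 mA.
I_C = β·I_B = 150×0.0105 = 1.57 mA.
V_CE = V_CC − I_C·R_C − I_E·R_E = 14 − 1.57×1.8 − 1.58×0.56 = 10.3 V > V_CE(sat), so the active-region assumption holds.

active; I_C ≈ 1.6 mA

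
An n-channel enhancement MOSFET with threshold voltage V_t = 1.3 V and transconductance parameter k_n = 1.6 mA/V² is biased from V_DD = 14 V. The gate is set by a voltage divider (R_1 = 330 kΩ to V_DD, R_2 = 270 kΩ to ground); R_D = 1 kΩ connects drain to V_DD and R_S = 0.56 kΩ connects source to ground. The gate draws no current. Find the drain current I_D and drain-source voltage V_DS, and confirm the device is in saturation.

I_D ≈ 4.6 mA, V_DS ≈ 6.8 V

V_G = V_DD·R_2/(R_1+R_2) = 14×270/600 = 6.3 V.
Assume saturation: I_D = (k_n/2)(V_GS − V_t)² with V_GS = V_G − I_D·R_S = 6.3 − 0.56·I_D.
Substituting gives 0.251·I_D² − 5.48·I_D + 20 = 0, with roots I_D = 4.63 or 17.2 mA.
The root I_D = 17.2 mA gives V_GS = -3.34 V ≤ V_t, so take I_D = 4.63 mA.
Then V_GS = 3.71 V and V_DS = V_DD − I_D(R_D+R_S) = 14 − 4.63×1.56 = 6.77 V.
Saturation requires V_DS ≥ V_GS − V_t = 2.41 V; 6.77 ≥ 2.41 ✓.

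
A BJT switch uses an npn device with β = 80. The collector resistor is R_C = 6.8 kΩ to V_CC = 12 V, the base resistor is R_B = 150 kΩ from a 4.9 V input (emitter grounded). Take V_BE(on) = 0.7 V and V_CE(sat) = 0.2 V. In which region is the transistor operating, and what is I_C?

Assume active: I_B = (4.9 − 0.7)/150 = 0.028 mA, giving I_C = β·I_B = 2.24 mA.
But then V_CE = 12 − 2.24×6.8 = -3.23 V < V_CE(sat) = 0.2 V — impossible in the active region.
So the transistor is saturated. With V_CE = 0.2 V, I_C = (V_CC − 0.2)/R_C = 11.8/6.8 = 1.74 mA.
Check: β·I_B = 2.24 mA > I_C = 1.74 mA, confirming saturation.

saturation; I_C ≈ 1.7 mA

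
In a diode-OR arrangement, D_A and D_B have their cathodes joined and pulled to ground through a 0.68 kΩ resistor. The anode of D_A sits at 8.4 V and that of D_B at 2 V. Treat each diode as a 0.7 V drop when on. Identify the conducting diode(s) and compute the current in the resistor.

Only D_A conducts; I_R ≈ 11 mA

Assume both conduct. Then node N would need to be at both 8.4−0.7 = 7.7 V and 2−0.7 = 1.3 V, which is impossible.
Assume only D_A conducts: V_N = 8.4 − 0.7 = 7.7 V, so I_R = 7.7/0.68 = 11.3 mA.
Check D_B: its anode-to-cathode voltage is 2 − 7.7 = -5.7 V < 0.7 V, so it is off. The assumption is consistent.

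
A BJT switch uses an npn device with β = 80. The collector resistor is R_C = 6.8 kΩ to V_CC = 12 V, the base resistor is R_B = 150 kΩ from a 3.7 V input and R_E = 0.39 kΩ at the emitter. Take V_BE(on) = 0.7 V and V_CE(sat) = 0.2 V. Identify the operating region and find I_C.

active; I_C ≈ 1.3 mA

Assume active. Base-emitter loop: I_B = (V_BB − V_BE)/(R_B + (β+1)R_E) = (3.7 − 0.7)/(150 + 81×0.39) = 0.0165 mA.
I_C = β·I_B = 80×0.0165 = 1.32 mA.
V_CE = V_CC − I_C·R_C − I_E·R_E = 12 − 1.32×6.8 − 1.34×0.39 = 2.49 V > V_CE(sat), so the active-region assumption holds.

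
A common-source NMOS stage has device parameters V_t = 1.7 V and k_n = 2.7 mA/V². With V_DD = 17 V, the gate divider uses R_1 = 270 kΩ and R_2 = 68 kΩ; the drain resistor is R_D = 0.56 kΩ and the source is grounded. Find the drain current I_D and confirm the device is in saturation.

V_G = V_DD·R_2/(R_1+R_2) = 17×68/338 = 3.42 V. With the source grounded, V_GS = V_G = 3.42 V.
Assume saturation: I_D = (k_n/2)(V_GS − V_t)² = (2.7/2)×(3.42 − 1.7)² = 1.35×1.72² = 3.99 mA.
V_DS = V_DD − I_D·R_D = 17 − 3.99×0.56 = 14.8 V.
Saturation requires V_DS ≥ V_GS − V_t = 1.72 V; 14.8 ≥ 1.72 ✓.

I_D ≈ 4 mA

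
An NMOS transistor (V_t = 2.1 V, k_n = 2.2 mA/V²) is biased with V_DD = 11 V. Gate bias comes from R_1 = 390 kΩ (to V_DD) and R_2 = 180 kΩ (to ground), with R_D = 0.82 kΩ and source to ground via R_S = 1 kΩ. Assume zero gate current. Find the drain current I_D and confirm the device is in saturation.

I_D ≈ 0.62 mA

V_G = V_DD·R_2/(R_1+R_2) = 11×180/570 = 3.47 V.
Assume saturation: I_D = (k_n/2)(V_GS − V_t)² with V_GS = V_G − I_D·R_S = 3.47 − 1·I_D.
Substituting gives 1.1·I_D² − 4.02·I_D + 2.08 = 0, with roots I_D = 0.622 or 3.03 mA.
The root I_D = 3.03 mA gives V_GS = 0.439 V ≤ V_t, so take I_D = 0.622 mA.
Then V_GS = 2.85 V and V_DS = V_DD − I_D(R_D+R_S) = 11 − 0.622×1.82 = 9.87 V.
Saturation requires V_DS ≥ V_GS − V_t = 0.752 V; 9.87 ≥ 0.752 ✓.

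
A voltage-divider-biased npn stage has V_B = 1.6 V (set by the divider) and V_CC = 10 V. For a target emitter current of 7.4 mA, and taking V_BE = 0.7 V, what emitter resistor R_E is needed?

V_E = V_B − V_BE = 1.6 − 0.7 = 0.9 V.
R_E = V_E / I_E = 0.9 / 7.4 = 0.122 kΩ.

R_E ≈ 0.12 kΩ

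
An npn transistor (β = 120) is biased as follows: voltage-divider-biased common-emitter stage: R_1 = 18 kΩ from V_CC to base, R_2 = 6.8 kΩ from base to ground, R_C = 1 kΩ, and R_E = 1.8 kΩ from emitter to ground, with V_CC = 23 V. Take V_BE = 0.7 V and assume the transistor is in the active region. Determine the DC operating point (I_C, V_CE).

Thevenize the base divider: V_Th = V_CC·R_2/(R_1+R_2) = 23×6.8/24.8 = 6.31 V, R_Th = R_1‖R_2 = 4.94 kΩ.
Base-emitter loop: V_Th = I_B·R_Th + V_BE + (β+1)I_B·R_E, so I_B = (6.31 − 0.7) / (4.94 + 121×1.8) = 0.0252 mA.
I_C = β·I_B = 120×0.0252 = 3.02 mA, and I_E = (β+1)I_B = 3.05 mA.
V_CE = V_CC − I_C·R_C − I_E·R_E = 23 − 3.02×1 − 3.05×1.8 = 14.5 V.
V_CE = 14.5 V > 0.2 V confirms active-region operation.

I_C ≈ 3 mA, V_CE ≈ 14 V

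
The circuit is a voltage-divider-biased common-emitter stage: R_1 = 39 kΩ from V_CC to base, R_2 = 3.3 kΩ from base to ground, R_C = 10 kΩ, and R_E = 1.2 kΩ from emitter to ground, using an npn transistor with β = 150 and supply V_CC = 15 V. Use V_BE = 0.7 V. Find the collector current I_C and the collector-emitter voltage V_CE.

I_C ≈ 0.38 mA, V_CE ≈ 11 V

Thevenize the base divider: V_Th = V_CC·R_2/(R_1+R_2) = 15×3.3/42.3 = 1.17 V, R_Th = R_1‖R_2 = 3.04 kΩ.
Base-emitter loop: V_Th = I_B·R_Th + V_BE + (β+1)I_B·R_E, so I_B = (1.17 − 0.7) / (3.04 + 151×1.2) = 0.00255 mA.
I_C = β·I_B = 150×0.00255 = 0.383 mA, and I_E = (β+1)I_B = 0.385 mA.
V_CE = V_CC − I_C·R_C − I_E·R_E = 15 − 0.383×10 − 0.385×1.2 = 10.7 V.
V_CE = 10.7 V > 0.2 V confirms active-region operation.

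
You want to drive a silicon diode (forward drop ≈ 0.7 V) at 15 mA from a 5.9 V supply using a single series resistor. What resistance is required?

The resistor drops V_S − V_D = 5.9 − 0.7 = 5.2 V at 15 mA.
R = 5.2 V / 15 mA = 0.347 kΩ.

R ≈ 0.35 kΩ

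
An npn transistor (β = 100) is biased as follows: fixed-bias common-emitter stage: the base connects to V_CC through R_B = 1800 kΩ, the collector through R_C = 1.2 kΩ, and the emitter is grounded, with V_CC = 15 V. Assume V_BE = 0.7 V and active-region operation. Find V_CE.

V_CE ≈ 14 V

Base loop: V_CC = I_B·R_B + V_BE, so I_B = (15 − 0.7)/1800 kΩ = 0.00794 mA.
In the active region I_C = β·I_B = 100 × 0.00794 = 0.794 mA.
Collector loop: V_CE = V_CC − I_C·R_C = 15 − 0.794×1.2 = 14 V.
Since V_CE = 14 V > V_CE(sat) ≈ 0.2 V, the transistor is in the active region as assumed.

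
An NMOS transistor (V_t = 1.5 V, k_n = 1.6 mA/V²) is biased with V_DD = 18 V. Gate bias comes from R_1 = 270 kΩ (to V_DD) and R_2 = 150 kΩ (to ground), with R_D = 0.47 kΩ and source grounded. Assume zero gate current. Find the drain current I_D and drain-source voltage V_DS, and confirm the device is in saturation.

I_D ≈ 19 mA, V_DS ≈ 8.9 V

V_G = V_DD·R_2/(R_1+R_2) = 18×150/420 = 6.43 V. With the source grounded, V_GS = V_G = 6.43 V.
Assume saturation: I_D = (k_n/2)(V_GS − V_t)² = (1.6/2)×(6.43 − 1.5)² = 0.8×4.93² = 19.4 mA.
V_DS = V_DD − I_D·R_D = 18 − 19.4×0.47 = 8.87 V.
Saturation requires V_DS ≥ V_GS − V_t = 4.93 V; 8.87 ≥ 4.93 ✓.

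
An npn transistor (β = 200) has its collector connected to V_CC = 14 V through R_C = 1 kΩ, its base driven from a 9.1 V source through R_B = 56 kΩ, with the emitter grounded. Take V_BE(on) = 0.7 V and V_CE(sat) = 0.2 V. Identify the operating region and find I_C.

saturation; I_C ≈ 14 mA

Assume active: I_B = (9.1 − 0.7)/56 = 0.15 mA, giving I_C = β·I_B = 30 mA.
But then V_CE = 14 − 30×1 = -16 V < V_CE(sat) = 0.2 V — impossible in the active region.
So the transistor is saturated. With V_CE = 0.2 V, I_C = (V_CC − 0.2)/R_C = 13.8/1 = 13.8 mA.
Check: β·I_B = 30 mA > I_C = 13.8 mA, confirming saturation.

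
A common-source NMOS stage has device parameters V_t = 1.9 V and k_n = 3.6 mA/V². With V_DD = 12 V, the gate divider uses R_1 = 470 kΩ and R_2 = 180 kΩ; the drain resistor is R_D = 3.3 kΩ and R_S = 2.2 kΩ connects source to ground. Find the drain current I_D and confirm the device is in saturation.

V_G = V_DD·R_2/(R_1+R_2) = 12×180/650 = 3.32 V.
Assume saturation: I_D = (k_n/2)(V_GS − V_t)² with V_GS = V_G − I_D·R_S = 3.32 − 2.2·I_D.
Substituting gives 8.71·I_D² − 12.3·I_D + 3.65 = 0, with roots I_D = 0.426 or 0.983 mA.
The root I_D = 0.983 mA gives V_GS = 1.16 V ≤ V_t, so take I_D = 0.426 mA.
Then V_GS = 2.39 V and V_DS = V_DD − I_D(R_D+R_S) = 12 − 0.426×5.5 = 9.66 V.
Saturation requires V_DS ≥ V_GS − V_t = 0.486 V; 9.66 ≥ 0.486 ✓.

I_D ≈ 0.43 mA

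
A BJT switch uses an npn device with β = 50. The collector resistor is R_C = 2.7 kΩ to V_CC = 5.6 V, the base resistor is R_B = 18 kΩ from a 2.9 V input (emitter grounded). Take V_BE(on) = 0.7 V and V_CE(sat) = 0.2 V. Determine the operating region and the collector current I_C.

Assume active: I_B = (2.9 − 0.7)/18 = 0.122 mA, giving I_C = β·I_B = 6.11 mA.
But then V_CE = 5.6 − 6.11×2.7 = -10.9 V < V_CE(sat) = 0.2 V — impossible in the active region.
So the transistor is saturated. With V_CE = 0.2 V, I_C = (V_CC − 0.2)/R_C = 5.4/2.7 = 2 mA.
Check: β·I_B = 6.11 mA > I_C = 2 mA, confirming saturation.

saturation; I_C ≈ 2 mA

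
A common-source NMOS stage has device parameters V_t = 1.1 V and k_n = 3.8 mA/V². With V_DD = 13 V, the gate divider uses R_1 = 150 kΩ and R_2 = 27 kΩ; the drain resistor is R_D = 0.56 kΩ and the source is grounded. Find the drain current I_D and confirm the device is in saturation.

I_D ≈ 1.5 mA

V_G = V_DD·R_2/(R_1+R_2) = 13×27/177 = 1.98 V. With the source grounded, V_GS = V_G = 1.98 V.
Assume saturation: I_D = (k_n/2)(V_GS − V_t)² = (3.8/2)×(1.98 − 1.1)² = 1.9×0.883² = 1.48 mA.
V_DS = V_DD − I_D·R_D = 13 − 1.48×0.56 = 12.2 V.
Saturation requires V_DS ≥ V_GS − V_t = 0.883 V; 12.2 ≥ 0.883 ✓.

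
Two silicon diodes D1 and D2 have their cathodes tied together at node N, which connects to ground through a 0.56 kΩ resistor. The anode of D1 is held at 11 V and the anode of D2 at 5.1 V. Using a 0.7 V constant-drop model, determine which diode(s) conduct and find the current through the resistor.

Only D1 conducts; I_R ≈ 18 mA

Assume both conduct. Then node N would need to be at both 11−0.7 = 10.3 V and 5.1−0.7 = 4.4 V, which is impossible.
Assume only D1 conducts: V_N = 11 − 0.7 = 10.3 V, so I_R = 10.3/0.56 = 18.4 mA.
Check D2: its anode-to-cathode voltage is 5.1 − 10.3 = -5.2 V < 0.7 V, so it is off. The assumption is consistent.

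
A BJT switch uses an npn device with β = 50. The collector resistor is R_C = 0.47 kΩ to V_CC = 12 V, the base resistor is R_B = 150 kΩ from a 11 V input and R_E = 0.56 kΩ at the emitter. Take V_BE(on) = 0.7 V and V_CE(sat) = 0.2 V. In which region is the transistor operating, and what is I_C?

Assume active. Base-emitter loop: I_B = (V_BB − V_BE)/(R_B + (β+1)R_E) = (11 − 0.7)/(150 + 51×0.56) = 0.0577 mA.
I_C = β·I_B = 50×0.0577 = 2.88 mA.
V_CE = V_CC − I_C·R_C − I_E·R_E = 12 − 2.88×0.47 − 2.94×0.56 = 9 V > V_CE(sat), so the active-region assumption holds.

active; I_C ≈ 2.9 mA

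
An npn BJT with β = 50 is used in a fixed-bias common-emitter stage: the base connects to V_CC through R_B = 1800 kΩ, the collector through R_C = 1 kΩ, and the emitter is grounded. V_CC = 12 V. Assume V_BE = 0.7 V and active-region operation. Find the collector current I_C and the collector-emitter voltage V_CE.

Base loop: V_CC = I_B·R_B + V_BE, so I_B = (12 − 0.7)/1800 kΩ = 0.00628 mA.
In the active region I_C = β·I_B = 50 × 0.00628 = 0.314 mA.
Collector loop: V_CE = V_CC − I_C·R_C = 12 − 0.314×1 = 11.7 V.
Since V_CE = 11.7 V > V_CE(sat) ≈ 0.2 V, the transistor is in the active region as assumed.

I_C ≈ 0.31 mA, V_CE ≈ 12 V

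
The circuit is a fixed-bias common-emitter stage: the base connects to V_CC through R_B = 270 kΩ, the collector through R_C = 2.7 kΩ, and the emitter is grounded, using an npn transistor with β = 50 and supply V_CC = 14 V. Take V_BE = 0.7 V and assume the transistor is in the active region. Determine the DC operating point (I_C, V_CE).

Base loop: V_CC = I_B·R_B + V_BE, so I_B = (14 − 0.7)/270 kΩ = 0.0493 mA.
In the active region I_C = β·I_B = 50 × 0.0493 = 2.46 mA.
Collector loop: V_CE = V_CC − I_C·R_C = 14 − 2.46×2.7 = 7.35 V.
Since V_CE = 7.35 V > V_CE(sat) ≈ 0.2 V, the transistor is in the active region as assumed.

I_C ≈ 2.5 mA, V_CE ≈ 7.3 V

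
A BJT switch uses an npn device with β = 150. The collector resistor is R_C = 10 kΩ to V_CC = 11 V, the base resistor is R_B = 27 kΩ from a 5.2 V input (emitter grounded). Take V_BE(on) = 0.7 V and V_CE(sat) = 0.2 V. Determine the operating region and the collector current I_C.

saturation; I_C ≈ 1.1 mA

Assume active: I_B = (5.2 − 0.7)/27 = 0.167 mA, giving I_C = β·I_B = 25 mA.
But then V_CE = 11 − 25×10 = -239 V < V_CE(sat) = 0.2 V — impossible in the active region.
So the transistor is saturated. With V_CE = 0.2 V, I_C = (V_CC − 0.2)/R_C = 10.8/10 = 1.08 mA.
Check: β·I_B = 25 mA > I_C = 1.08 mA, confirming saturation.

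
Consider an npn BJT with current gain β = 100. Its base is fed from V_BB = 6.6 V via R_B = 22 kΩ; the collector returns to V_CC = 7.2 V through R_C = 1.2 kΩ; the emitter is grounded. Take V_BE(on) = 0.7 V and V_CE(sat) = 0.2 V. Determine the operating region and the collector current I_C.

Assume active: I_B = (6.6 − 0.7)/22 = 0.268 mA, giving I_C = β·I_B = 26.8 mA.
But then V_CE = 7.2 − 26.8×1.2 = -25 V < V_CE(sat) = 0.2 V — impossible in the active region.
So the transistor is saturated. With V_CE = 0.2 V, I_C = (V_CC − 0.2)/R_C = 7/1.2 = 5.83 mA.
Check: β·I_B = 26.8 mA > I_C = 5.83 mA, confirming saturation.

saturation; I_C ≈ 5.8 mA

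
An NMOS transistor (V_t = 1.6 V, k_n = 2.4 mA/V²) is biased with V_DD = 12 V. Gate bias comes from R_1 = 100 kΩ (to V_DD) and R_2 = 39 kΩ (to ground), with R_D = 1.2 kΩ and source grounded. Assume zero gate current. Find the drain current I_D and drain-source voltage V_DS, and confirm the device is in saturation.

V_G = V_DD·R_2/(R_1+R_2) = 12×39/139 = 3.37 V. With the source grounded, V_GS = V_G = 3.37 V.
Assume saturation: I_D = (k_n/2)(V_GS − V_t)² = (2.4/2)×(3.37 − 1.6)² = 1.2×1.77² = 3.75 mA.
V_DS = V_DD − I_D·R_D = 12 − 3.75×1.2 = 7.5 V.
Saturation requires V_DS ≥ V_GS − V_t = 1.77 V; 7.5 ≥ 1.77 ✓.

I_D ≈ 3.7 mA, V_DS ≈ 7.5 V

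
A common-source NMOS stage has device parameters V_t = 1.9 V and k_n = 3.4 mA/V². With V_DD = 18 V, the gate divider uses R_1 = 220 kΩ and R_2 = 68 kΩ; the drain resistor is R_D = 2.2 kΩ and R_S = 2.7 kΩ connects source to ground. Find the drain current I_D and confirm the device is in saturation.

I_D ≈ 0.64 mA

V_G = V_DD·R_2/(R_1+R_2) = 18×68/288 = 4.25 V.
Assume saturation: I_D = (k_n/2)(V_GS − V_t)² with V_GS = V_G − I_D·R_S = 4.25 − 2.7·I_D.
Substituting gives 12.4·I_D² − 22.6·I_D + 9.39 = 0, with roots I_D = 0.643 or 1.18 mA.
The root I_D = 1.18 mA gives V_GS = 1.07 V ≤ V_t, so take I_D = 0.643 mA.
Then V_GS = 2.51 V and V_DS = V_DD − I_D(R_D+R_S) = 18 − 0.643×4.9 = 14.9 V.
Saturation requires V_DS ≥ V_GS − V_t = 0.615 V; 14.9 ≥ 0.615 ✓.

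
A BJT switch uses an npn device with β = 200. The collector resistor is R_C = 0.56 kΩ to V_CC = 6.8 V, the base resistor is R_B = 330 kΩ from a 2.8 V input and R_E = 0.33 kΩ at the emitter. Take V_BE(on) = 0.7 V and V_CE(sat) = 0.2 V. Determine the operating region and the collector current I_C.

active; I_C ≈ 1.1 mA

Assume active. Base-emitter loop: I_B = (V_BB − V_BE)/(R_B + (β+1)R_E) = (2.8 − 0.7)/(330 + 201×0.33) = 0.0053 mA.
I_C = β·I_B = 200×0.0053 = 1.06 mA.
V_CE = V_CC − I_C·R_C − I_E·R_E = 6.8 − 1.06×0.56 − 1.07×0.33 = 5.86 V > V_CE(sat), so the active-region assumption holds.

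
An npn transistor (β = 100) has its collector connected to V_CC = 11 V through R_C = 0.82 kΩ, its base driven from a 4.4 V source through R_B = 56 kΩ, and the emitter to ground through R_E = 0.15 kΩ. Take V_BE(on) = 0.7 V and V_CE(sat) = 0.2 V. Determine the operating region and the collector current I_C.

Assume active. Base-emitter loop: I_B = (V_BB − V_BE)/(R_B + (β+1)R_E) = (4.4 − 0.7)/(56 + 101×0.15) = 0.052 mA.
I_C = β·I_B = 100×0.052 = 5.2 mA.
V_CE = V_CC − I_C·R_C − I_E·R_E = 11 − 5.2×0.82 − 5.25×0.15 = 5.95 V > V_CE(sat), so the active-region assumption holds.

active; I_C ≈ 5.2 mA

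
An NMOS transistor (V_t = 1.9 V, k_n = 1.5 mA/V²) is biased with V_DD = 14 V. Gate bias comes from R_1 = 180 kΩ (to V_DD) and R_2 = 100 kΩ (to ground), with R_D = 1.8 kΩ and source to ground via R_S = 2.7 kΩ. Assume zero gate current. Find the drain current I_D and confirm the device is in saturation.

I_D ≈ 0.77 mA

V_G = V_DD·R_2/(R_1+R_2) = 14×100/280 = 5 V.
Assume saturation: I_D = (k_n/2)(V_GS − V_t)² with V_GS = V_G − I_D·R_S = 5 − 2.7·I_D.
Substituting gives 5.47·I_D² − 13.6·I_D + 7.21 = 0, with roots I_D = 0.772 or 1.71 mA.
The root I_D = 1.71 mA gives V_GS = 0.391 V ≤ V_t, so take I_D = 0.772 mA.
Then V_GS = 2.91 V and V_DS = V_DD − I_D(R_D+R_S) = 14 − 0.772×4.5 = 10.5 V.
Saturation requires V_DS ≥ V_GS − V_t = 1.01 V; 10.5 ≥ 1.01 ✓.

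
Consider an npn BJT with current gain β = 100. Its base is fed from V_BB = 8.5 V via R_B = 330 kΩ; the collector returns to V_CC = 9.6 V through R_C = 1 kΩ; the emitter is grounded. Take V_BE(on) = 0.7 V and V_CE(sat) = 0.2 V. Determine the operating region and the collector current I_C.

active; I_C ≈ 2.4 mA

Assume active. Base-emitter loop: I_B = (V_BB − V_BE)/R_B = (8.5 − 0.7)/330 = 0.0236 mA.
I_C = β·I_B = 100×0.0236 = 2.36 mA.
V_CE = V_CC − I_C·R_C = 9.6 − 2.36×1 = 7.24 V > V_CE(sat), so the active-region assumption holds.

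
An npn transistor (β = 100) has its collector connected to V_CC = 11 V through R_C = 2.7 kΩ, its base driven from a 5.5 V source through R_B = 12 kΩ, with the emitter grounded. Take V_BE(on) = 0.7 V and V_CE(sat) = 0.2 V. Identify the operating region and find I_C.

saturation; I_C ≈ 4 mA

Assume active: I_B = (5.5 − 0.7)/12 = 0.4 mA, giving I_C = β·I_B = 40 mA.
But then V_CE = 11 − 40×2.7 = -97 V < V_CE(sat) = 0.2 V — impossible in the active region.
So the transistor is saturated. With V_CE = 0.2 V, I_C = (V_CC − 0.2)/R_C = 10.8/2.7 = 4 mA.
Check: β·I_B = 40 mA > I_C = 4 mA, confirming saturation.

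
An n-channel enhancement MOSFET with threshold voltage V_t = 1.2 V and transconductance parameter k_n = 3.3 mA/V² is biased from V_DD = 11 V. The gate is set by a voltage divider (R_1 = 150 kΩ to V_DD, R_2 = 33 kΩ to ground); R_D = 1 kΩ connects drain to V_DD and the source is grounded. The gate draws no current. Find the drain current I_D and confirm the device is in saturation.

I_D ≈ 1 mA

V_G = V_DD·R_2/(R_1+R_2) = 11×33/183 = 1.98 V. With the source grounded, V_GS = V_G = 1.98 V.
Assume saturation: I_D = (k_n/2)(V_GS − V_t)² = (3.3/2)×(1.98 − 1.2)² = 1.65×0.784² = 1.01 mA.
V_DS = V_DD − I_D·R_D = 11 − 1.01×1 = 9.99 V.
Saturation requires V_DS ≥ V_GS − V_t = 0.784 V; 9.99 ≥ 0.784 ✓.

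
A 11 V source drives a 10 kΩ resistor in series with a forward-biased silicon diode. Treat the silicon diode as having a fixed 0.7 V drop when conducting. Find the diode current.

KVL around the loop: 11 = V_D + I·R = 0.7 + I × 10 kΩ.
So I = (11 − 0.7) / 10 kΩ = 10.3 / 10 = 1.03 mA.

I ≈ 1 mA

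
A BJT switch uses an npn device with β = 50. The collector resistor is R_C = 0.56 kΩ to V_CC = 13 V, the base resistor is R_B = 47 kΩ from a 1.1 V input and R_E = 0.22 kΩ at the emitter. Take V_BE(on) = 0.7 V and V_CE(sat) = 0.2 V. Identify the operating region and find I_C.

Assume active. Base-emitter loop: I_B = (V_BB − V_BE)/(R_B + (β+1)R_E) = (1.1 − 0.7)/(47 + 51×0.22) = 0.00687 mA.
I_C = β·I_B = 50×0.00687 = 0.344 mA.
V_CE = V_CC − I_C·R_C − I_E·R_E = 13 − 0.344×0.56 − 0.35×0.22 = 12.7 V > V_CE(sat), so the active-region assumption holds.

active; I_C ≈ 0.34 mA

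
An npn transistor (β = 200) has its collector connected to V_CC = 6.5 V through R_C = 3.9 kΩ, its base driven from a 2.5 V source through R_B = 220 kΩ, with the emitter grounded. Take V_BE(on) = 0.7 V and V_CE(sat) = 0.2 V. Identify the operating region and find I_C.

Assume active: I_B = (2.5 − 0.7)/220 = 0.00818 mA, giving I_C = β·I_B = 1.64 mA.
But then V_CE = 6.5 − 1.64×3.9 = 0.118 V < V_CE(sat) = 0.2 V — impossible in the active region.
So the transistor is saturated. With V_CE = 0.2 V, I_C = (V_CC − 0.2)/R_C = 6.3/3.9 = 1.62 mA.
Check: β·I_B = 1.64 mA > I_C = 1.62 mA, confirming saturation.

saturation; I_C ≈ 1.6 mA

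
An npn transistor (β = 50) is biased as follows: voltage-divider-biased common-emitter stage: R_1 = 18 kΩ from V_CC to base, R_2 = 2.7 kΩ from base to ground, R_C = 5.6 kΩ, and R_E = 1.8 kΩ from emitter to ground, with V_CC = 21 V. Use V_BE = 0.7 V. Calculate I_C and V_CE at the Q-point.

Thevenize the base divider: V_Th = V_CC·R_2/(R_1+R_2) = 21×2.7/20.7 = 2.74 V, R_Th = R_1‖R_2 = 2.35 kΩ.
Base-emitter loop: V_Th = I_B·R_Th + V_BE + (β+1)I_B·R_E, so I_B = (2.74 − 0.7) / (2.35 + 51×1.8) = 0.0217 mA.
I_C = β·I_B = 50×0.0217 = 1.08 mA, and I_E = (β+1)I_B = 1.1 mA.
V_CE = V_CC − I_C·R_C − I_E·R_E = 21 − 1.08×5.6 − 1.1×1.8 = 12.9 V.
V_CE = 12.9 V > 0.2 V confirms active-region operation.

I_C ≈ 1.1 mA, V_CE ≈ 13 V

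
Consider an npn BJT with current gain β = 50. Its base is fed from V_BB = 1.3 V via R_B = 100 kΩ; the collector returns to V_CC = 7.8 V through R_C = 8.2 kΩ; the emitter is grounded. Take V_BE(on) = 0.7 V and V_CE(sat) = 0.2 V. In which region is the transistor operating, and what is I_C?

active; I_C ≈ 0.3 mA

Assume active. Base-emitter loop: I_B = (V_BB − V_BE)/R_B = (1.3 − 0.7)/100 = 0.006 mA.
I_C = β·I_B = 50×0.006 = 0.3 mA.
V_CE = V_CC − I_C·R_C = 7.8 − 0.3×8.2 = 5.34 V > V_CE(sat), so the active-region assumption holds.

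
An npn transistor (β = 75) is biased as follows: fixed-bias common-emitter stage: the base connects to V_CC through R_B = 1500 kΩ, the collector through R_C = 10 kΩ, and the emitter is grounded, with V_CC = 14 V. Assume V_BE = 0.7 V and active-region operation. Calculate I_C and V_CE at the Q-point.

Base loop: V_CC = I_B·R_B + V_BE, so I_B = (14 − 0.7)/1500 kΩ = 0.00887 mA.
In the active region I_C = β·I_B = 75 × 0.00887 = 0.665 mA.
Collector loop: V_CE = V_CC − I_C·R_C = 14 − 0.665×10 = 7.35 V.
Since V_CE = 7.35 V > V_CE(sat) ≈ 0.2 V, the transistor is in the active region as assumed.

I_C ≈ 0.67 mA, V_CE ≈ 7.3 V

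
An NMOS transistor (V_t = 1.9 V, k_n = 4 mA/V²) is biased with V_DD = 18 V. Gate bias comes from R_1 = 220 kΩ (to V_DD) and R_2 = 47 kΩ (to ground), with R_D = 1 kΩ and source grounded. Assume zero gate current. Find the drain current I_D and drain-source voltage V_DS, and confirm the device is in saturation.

I_D ≈ 3.2 mA, V_DS ≈ 15 V

V_G = V_DD·R_2/(R_1+R_2) = 18×47/267 = 3.17 V. With the source grounded, V_GS = V_G = 3.17 V.
Assume saturation: I_D = (k_n/2)(V_GS − V_t)² = (4/2)×(3.17 − 1.9)² = 2×1.27² = 3.22 mA.
V_DS = V_DD − I_D·R_D = 18 − 3.22×1 = 14.8 V.
Saturation requires V_DS ≥ V_GS − V_t = 1.27 V; 14.8 ≥ 1.27 ✓.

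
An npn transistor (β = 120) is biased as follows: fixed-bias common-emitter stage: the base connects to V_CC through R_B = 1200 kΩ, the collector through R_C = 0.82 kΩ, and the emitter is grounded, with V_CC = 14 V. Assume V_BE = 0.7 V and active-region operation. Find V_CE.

Base loop: V_CC = I_B·R_B + V_BE, so I_B = (14 − 0.7)/1200 kΩ = 0.0111 mA.
In the active region I_C = β·I_B = 120 × 0.0111 = 1.33 mA.
Collector loop: V_CE = V_CC − I_C·R_C = 14 − 1.33×0.82 = 12.9 V.
Since V_CE = 12.9 V > V_CE(sat) ≈ 0.2 V, the transistor is in the active region as assumed.

V_CE ≈ 13 V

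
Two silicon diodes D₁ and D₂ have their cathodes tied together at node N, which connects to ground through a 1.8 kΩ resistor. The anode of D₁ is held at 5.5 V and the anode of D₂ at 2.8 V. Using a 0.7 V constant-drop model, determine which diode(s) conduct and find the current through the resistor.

Assume both conduct. Then node N would need to be at both 5.5−0.7 = 4.8 V and 2.8−0.7 = 2.1 V, which is impossible.
Assume only D₁ conducts: V_N = 5.5 − 0.7 = 4.8 V, so I_R = 4.8/1.8 = 2.67 mA.
Check D₂: its anode-to-cathode voltage is 2.8 − 4.8 = -2 V < 0.7 V, so it is off. The assumption is consistent.

Only D₁ conducts; I_R ≈ 2.7 mA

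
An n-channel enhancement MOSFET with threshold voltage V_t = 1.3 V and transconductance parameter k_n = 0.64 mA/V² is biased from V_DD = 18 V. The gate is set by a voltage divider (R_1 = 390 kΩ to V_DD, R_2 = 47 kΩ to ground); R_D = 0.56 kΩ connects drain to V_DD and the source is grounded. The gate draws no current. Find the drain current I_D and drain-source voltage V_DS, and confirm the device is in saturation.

I_D ≈ 0.13 mA, V_DS ≈ 18 V

V_G = V_DD·R_2/(R_1+R_2) = 18×47/437 = 1.94 V. With the source grounded, V_GS = V_G = 1.94 V.
Assume saturation: I_D = (k_n/2)(V_GS − V_t)² = (0.64/2)×(1.94 − 1.3)² = 0.32×0.636² = 0.129 mA.
V_DS = V_DD − I_D·R_D = 18 − 0.129×0.56 = 17.9 V.
Saturation requires V_DS ≥ V_GS − V_t = 0.636 V; 17.9 ≥ 0.636 ✓.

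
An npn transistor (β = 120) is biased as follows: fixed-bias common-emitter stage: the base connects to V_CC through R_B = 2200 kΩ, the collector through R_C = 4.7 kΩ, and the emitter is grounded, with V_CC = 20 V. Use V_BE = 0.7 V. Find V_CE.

Base loop: V_CC = I_B·R_B + V_BE, so I_B = (20 − 0.7)/2200 kΩ = 0.00877 mA.
In the active region I_C = β·I_B = 120 × 0.00877 = 1.05 mA.
Collector loop: V_CE = V_CC − I_C·R_C = 20 − 1.05×4.7 = 15.1 V.
Since V_CE = 15.1 V > V_CE(sat) ≈ 0.2 V, the transistor is in the active region as assumed.

V_CE ≈ 15 V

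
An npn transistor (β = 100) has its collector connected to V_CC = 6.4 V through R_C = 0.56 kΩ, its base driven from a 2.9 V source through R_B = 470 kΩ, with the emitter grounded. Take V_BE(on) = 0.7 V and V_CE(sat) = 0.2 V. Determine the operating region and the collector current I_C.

Assume active. Base-emitter loop: I_B = (V_BB − V_BE)/R_B = (2.9 − 0.7)/470 = 0.00468 mA.
I_C = β·I_B = 100×0.00468 = 0.468 mA.
V_CE = V_CC − I_C·R_C = 6.4 − 0.468×0.56 = 6.14 V > V_CE(sat), so the active-region assumption holds.

active; I_C ≈ 0.47 mA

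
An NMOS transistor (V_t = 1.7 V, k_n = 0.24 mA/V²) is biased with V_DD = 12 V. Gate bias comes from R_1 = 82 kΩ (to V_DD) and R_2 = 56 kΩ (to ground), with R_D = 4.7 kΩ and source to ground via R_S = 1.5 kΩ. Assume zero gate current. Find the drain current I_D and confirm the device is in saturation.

I_D ≈ 0.61 mA

V_G = V_DD·R_2/(R_1+R_2) = 12×56/138 = 4.87 V.
Assume saturation: I_D = (k_n/2)(V_GS − V_t)² with V_GS = V_G − I_D·R_S = 4.87 − 1.5·I_D.
Substituting gives 0.27·I_D² − 2.14·I_D + 1.21 = 0, with roots I_D = 0.61 or 7.32 mA.
The root I_D = 7.32 mA gives V_GS = -6.11 V ≤ V_t, so take I_D = 0.61 mA.
Then V_GS = 3.95 V and V_DS = V_DD − I_D(R_D+R_S) = 12 − 0.61×6.2 = 8.22 V.
Saturation requires V_DS ≥ V_GS − V_t = 2.25 V; 8.22 ≥ 2.25 ✓.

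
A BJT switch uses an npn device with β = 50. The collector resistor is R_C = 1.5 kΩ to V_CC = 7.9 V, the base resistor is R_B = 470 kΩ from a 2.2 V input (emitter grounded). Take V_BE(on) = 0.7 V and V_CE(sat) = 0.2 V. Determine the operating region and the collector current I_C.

active; I_C ≈ 0.16 mA

Assume active. Base-emitter loop: I_B = (V_BB − V_BE)/R_B = (2.2 − 0.7)/470 = 0.00319 mA.
I_C = β·I_B = 50×0.00319 = 0.16 mA.
V_CE = V_CC − I_C·R_C = 7.9 − 0.16×1.5 = 7.66 V > V_CE(sat), so the active-region assumption holds.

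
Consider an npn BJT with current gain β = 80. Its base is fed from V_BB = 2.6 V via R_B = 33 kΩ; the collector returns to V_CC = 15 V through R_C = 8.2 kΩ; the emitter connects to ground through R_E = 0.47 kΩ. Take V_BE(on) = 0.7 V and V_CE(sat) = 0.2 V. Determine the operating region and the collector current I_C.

Assume active: I_B = (2.6 − 0.7)/(33 + 81×0.47) = 0.0267 mA, I_C = β·I_B = 2.14 mA.
Then V_CE = 15 − 2.14×8.2 − 2.17×0.47 = -3.56 V < 0.2 V — the active assumption fails.
Re-solve with V_CE = 0.2 V. KCL at the emitter: V_E/R_E = (V_BB−0.7−V_E)/R_B + (V_CC−0.2−V_E)/R_C, giving V_E = 0.817 V.
I_C = (V_CC − 0.2 − V_E)/R_C = (14.8 − 0.817)/8.2 = 1.71 mA.
Check: I_B = (1.9 − 0.817)/33 = 0.0328 mA, and β·I_B = 2.63 mA > I_C, confirming saturation.

saturation; I_C ≈ 1.7 mA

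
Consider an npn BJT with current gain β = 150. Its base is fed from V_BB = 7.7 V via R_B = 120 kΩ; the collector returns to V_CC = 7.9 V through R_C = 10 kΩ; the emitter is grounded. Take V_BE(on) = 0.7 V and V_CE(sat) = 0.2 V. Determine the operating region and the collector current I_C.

Assume active: I_B = (7.7 − 0.7)/120 = 0.0583 mA, giving I_C = β·I_B = 8.75 mA.
But then V_CE = 7.9 − 8.75×10 = -79.6 V < V_CE(sat) = 0.2 V — impossible in the active region.
So the transistor is saturated. With V_CE = 0.2 V, I_C = (V_CC − 0.2)/R_C = 7.7/10 = 0.77 mA.
Check: β·I_B = 8.75 mA > I_C = 0.77 mA, confirming saturation.

saturation; I_C ≈ 0.77 mA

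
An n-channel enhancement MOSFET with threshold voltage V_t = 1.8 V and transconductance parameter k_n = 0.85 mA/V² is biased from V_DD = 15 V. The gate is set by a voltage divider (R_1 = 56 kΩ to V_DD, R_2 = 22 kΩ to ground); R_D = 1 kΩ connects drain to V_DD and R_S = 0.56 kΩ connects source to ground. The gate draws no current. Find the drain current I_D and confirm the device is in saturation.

I_D ≈ 1.3 mA

V_G = V_DD·R_2/(R_1+R_2) = 15×22/78 = 4.23 V.
Assume saturation: I_D = (k_n/2)(V_GS − V_t)² with V_GS = V_G − I_D·R_S = 4.23 − 0.56·I_D.
Substituting gives 0.133·I_D² − 2.16·I_D + 2.51 = 0, with roots I_D = 1.26 or 14.9 mA.
The root I_D = 14.9 mA gives V_GS = -4.13 V ≤ V_t, so take I_D = 1.26 mA.
Then V_GS = 3.52 V and V_DS = V_DD − I_D(R_D+R_S) = 15 − 1.26×1.56 = 13 V.
Saturation requires V_DS ≥ V_GS − V_t = 1.72 V; 13 ≥ 1.72 ✓.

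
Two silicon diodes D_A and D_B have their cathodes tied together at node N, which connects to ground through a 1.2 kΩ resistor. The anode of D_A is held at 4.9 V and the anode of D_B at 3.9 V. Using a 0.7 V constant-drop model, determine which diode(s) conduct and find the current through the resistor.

Assume both conduct. Then node N would need to be at both 4.9−0.7 = 4.2 V and 3.9−0.7 = 3.2 V, which is impossible.
Assume only D_A conducts: V_N = 4.9 − 0.7 = 4.2 V, so I_R = 4.2/1.2 = 3.5 mA.
Check D_B: its anode-to-cathode voltage is 3.9 − 4.2 = -0.3 V < 0.7 V, so it is off. The assumption is consistent.

Only D_A conducts; I_R ≈ 3.5 mA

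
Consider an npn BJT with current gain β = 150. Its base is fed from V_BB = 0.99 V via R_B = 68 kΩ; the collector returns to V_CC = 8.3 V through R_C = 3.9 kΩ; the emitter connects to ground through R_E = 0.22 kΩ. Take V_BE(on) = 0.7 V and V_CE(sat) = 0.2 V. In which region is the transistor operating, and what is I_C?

active; I_C ≈ 0.43 mA

Assume active. Base-emitter loop: I_B = (V_BB − V_BE)/(R_B + (β+1)R_E) = (0.99 − 0.7)/(68 + 151×0.22) = 0.00287 mA.
I_C = β·I_B = 150×0.00287 = 0.43 mA.
V_CE = V_CC − I_C·R_C − I_E·R_E = 8.3 − 0.43×3.9 − 0.433×0.22 = 6.53 V > V_CE(sat), so the active-region assumption holds.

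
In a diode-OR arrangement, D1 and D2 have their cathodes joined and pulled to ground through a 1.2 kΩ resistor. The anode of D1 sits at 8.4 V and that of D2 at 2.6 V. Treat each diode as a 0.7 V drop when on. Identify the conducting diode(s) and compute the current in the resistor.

Only D1 conducts; I_R ≈ 6.4 mA

Assume both conduct. Then node N would need to be at both 8.4−0.7 = 7.7 V and 2.6−0.7 = 1.9 V, which is impossible.
Assume only D1 conducts: V_N = 8.4 − 0.7 = 7.7 V, so I_R = 7.7/1.2 = 6.42 mA.
Check D2: its anode-to-cathode voltage is 2.6 − 7.7 = -5.1 V < 0.7 V, so it is off. The assumption is consistent.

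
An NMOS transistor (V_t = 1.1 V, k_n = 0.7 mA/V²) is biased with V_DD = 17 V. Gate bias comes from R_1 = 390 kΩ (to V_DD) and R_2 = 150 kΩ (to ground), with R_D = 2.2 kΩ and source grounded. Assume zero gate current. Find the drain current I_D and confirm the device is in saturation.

V_G = V_DD·R_2/(R_1+R_2) = 17×150/540 = 4.72 V. With the source grounded, V_GS = V_G = 4.72 V.
Assume saturation: I_D = (k_n/2)(V_GS − V_t)² = (0.7/2)×(4.72 − 1.1)² = 0.35×3.62² = 4.59 mA.
V_DS = V_DD − I_D·R_D = 17 − 4.59×2.2 = 6.9 V.
Saturation requires V_DS ≥ V_GS − V_t = 3.62 V; 6.9 ≥ 3.62 ✓.

I_D ≈ 4.6 mA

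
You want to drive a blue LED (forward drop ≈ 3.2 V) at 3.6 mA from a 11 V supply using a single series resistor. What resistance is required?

The resistor drops V_S − V_D = 11 − 3.2 = 7.8 V at 3.6 mA.
R = 7.8 V / 3.6 mA = 2.17 kΩ.

R ≈ 2.2 kΩ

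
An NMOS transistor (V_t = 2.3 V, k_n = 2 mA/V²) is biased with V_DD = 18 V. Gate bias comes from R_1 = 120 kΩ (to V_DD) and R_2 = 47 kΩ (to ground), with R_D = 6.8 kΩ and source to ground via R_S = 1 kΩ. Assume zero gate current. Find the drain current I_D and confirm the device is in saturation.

I_D ≈ 1.5 mA

V_G = V_DD·R_2/(R_1+R_2) = 18×47/167 = 5.07 V.
Assume saturation: I_D = (k_n/2)(V_GS − V_t)² with V_GS = V_G − I_D·R_S = 5.07 − 1·I_D.
Substituting gives 1·I_D² − 6.53·I_D + 7.65 = 0, with roots I_D = 1.53 or 5 mA.
The root I_D = 5 mA gives V_GS = 0.0634 V ≤ V_t, so take I_D = 1.53 mA.
Then V_GS = 3.54 V and V_DS = V_DD − I_D(R_D+R_S) = 18 − 1.53×7.8 = 6.07 V.
Saturation requires V_DS ≥ V_GS − V_t = 1.24 V; 6.07 ≥ 1.24 ✓.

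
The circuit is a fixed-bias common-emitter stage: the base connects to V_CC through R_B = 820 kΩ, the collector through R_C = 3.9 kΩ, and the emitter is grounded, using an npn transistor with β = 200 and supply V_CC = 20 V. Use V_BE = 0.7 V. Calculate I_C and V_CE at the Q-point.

I_C ≈ 4.7 mA, V_CE ≈ 1.6 V

Base loop: V_CC = I_B·R_B + V_BE, so I_B = (20 − 0.7)/820 kΩ = 0.0235 mA.
In the active region I_C = β·I_B = 200 × 0.0235 = 4.71 mA.
Collector loop: V_CE = V_CC − I_C·R_C = 20 − 4.71×3.9 = 1.64 V.
Since V_CE = 1.64 V > V_CE(sat) ≈ 0.2 V, the transistor is in the active region as assumed.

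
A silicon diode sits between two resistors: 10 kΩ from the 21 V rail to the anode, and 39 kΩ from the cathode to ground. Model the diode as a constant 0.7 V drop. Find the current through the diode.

The two resistors are in series with the diode, so KVL gives 21 = I·10 + 0.7 + I·39.
I = (21 − 0.7) / (10 + 39) kΩ = 20.3 / 49 = 0.414 mA.

I ≈ 0.41 mA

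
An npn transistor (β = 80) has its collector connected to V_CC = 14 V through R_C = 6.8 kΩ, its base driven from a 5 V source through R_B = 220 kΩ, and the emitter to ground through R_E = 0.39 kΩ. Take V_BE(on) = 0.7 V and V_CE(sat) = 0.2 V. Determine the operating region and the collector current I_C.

active; I_C ≈ 1.4 mA

Assume active. Base-emitter loop: I_B = (V_BB − V_BE)/(R_B + (β+1)R_E) = (5 − 0.7)/(220 + 81×0.39) = 0.0171 mA.
I_C = β·I_B = 80×0.0171 = 1.37 mA.
V_CE = V_CC − I_C·R_C − I_E·R_E = 14 − 1.37×6.8 − 1.38×0.39 = 4.16 V > V_CE(sat), so the active-region assumption holds.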